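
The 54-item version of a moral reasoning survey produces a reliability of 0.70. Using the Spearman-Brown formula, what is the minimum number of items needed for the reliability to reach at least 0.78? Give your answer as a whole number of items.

83

n = [0.78 × 0.30] / [0.70 × 0.22]
n = 0.2340 / 0.1540 ≈ 1.5195
So the test needs 1.5195 × 54 ≈ 82.05 items; rounding up, 83.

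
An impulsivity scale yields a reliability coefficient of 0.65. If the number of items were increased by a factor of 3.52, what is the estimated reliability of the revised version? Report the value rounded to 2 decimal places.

By Spearman-Brown, r_new = n r / (1 + (n − 1) r).
r_new = (3.52 × 0.65) / (1 + (3.52 − 1) × 0.65)
r_new = 2.2880 / 2.6380 ≈ 0.8673

0.87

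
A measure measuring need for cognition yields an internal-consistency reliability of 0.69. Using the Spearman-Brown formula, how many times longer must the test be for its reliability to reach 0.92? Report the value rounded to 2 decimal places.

5.17

Rearranging the Spearman-Brown formula for n,
n = r_target (1 − r_old) / [ r_old (1 − r_target) ]
n = [0.92 × 0.31] / [0.69 × 0.08]
  = 0.2852 / 0.0552 = 5.1667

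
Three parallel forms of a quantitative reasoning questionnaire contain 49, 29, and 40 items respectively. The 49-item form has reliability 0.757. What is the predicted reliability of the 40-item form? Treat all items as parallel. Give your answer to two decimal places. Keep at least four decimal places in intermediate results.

0.72

The 29-item form is not needed; work directly from the 49-item form with n = 40/49 = 0.8163.
r_{40} = n·r / (1 + (n − 1)·r) = 0.6179 / 0.8609 ≈ 0.7177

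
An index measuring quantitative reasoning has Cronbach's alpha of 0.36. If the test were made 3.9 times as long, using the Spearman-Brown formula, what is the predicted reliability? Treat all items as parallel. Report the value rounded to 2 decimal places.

Spearman-Brown: r_new = n·r / (1 + (n − 1)·r)
r_new = (3.9 × 0.36) / (1 + (3.9 − 1) × 0.36)
     = 1.4040 / 2.0440 = 0.6869

0.69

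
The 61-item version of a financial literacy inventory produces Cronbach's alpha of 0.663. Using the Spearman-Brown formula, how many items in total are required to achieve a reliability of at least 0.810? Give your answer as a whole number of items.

n = 0.810 × (1 − 0.663) / [ 0.663 × (1 − 0.810) ]
  = 0.272970 / 0.125970 = 2.1669
Items needed = n × 61 = 2.1669 × 61 ≈ 132.18 → round up to 133

133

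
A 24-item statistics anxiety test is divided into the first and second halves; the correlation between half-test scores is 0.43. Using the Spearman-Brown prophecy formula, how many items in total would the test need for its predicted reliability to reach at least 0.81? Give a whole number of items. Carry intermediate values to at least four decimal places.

r_full = 2(0.43)/(1 + 0.43) = 0.6014
n = r_tgt(1 − r_full) / [r_full(1 − r_tgt)] = 0.81 × 0.3986 / (0.6014 × 0.19) ≈ 2.8256
Required items = 2.8256 × 24 = 67.81, so 68 items.

68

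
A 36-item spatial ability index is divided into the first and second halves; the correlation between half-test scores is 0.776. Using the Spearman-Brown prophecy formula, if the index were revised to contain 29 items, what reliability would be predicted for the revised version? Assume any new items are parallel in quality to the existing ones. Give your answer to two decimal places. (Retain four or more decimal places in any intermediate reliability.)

Full-test reliability from the split-half r: r_full = 2(0.776)/(1 + 0.776) = 0.8739
Length factor from 36 to 29 items: n = 29/36 = 0.8056
r_new = n·r_full / (1 + (n − 1)·r_full) = 0.7040 / 0.8301 ≈ 0.8481

0.85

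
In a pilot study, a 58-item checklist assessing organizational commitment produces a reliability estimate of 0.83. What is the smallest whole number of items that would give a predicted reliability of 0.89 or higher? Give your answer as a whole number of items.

Invert Spearman-Brown to solve for n:
n = r*(1 − r) / [ r (1 − r*) ]
n = 0.89(1 − 0.83) / [0.83(1 − 0.89)]
  = 0.1513 / 0.0913 = 1.6572
1.6572 × 58 = 96.12 → 97 items

97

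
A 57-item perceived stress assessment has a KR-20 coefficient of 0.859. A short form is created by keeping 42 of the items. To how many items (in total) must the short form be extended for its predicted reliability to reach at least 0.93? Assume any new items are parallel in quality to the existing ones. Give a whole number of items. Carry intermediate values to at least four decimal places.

125

Short-form reliability: n = 42/57 = 0.7368; r_42 = n·r/(1+(n−1)r) ≈ 0.8178
Length factor from the short form to reach 0.93: n' = 0.93(1 − 0.8178) / [0.8178(1 − 0.93)] ≈ 2.9600
Items = 2.9600 × 42 ≈ 124.32 → 125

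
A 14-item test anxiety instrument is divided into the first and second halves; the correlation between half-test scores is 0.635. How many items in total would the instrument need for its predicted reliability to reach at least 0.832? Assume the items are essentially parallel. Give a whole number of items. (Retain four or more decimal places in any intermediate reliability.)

20

r_full = 2(0.635)/(1 + 0.635) = 0.7768
n = r_tgt(1 − r_full) / [r_full(1 − r_tgt)] = 0.832 × 0.2232 / (0.7768 × 0.168) ≈ 1.4230
Required items = 1.4230 × 14 = 19.92, so 20 items.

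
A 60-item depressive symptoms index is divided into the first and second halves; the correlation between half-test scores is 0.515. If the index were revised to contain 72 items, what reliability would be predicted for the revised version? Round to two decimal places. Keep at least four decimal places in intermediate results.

First correct the split-half correlation to full-test reliability: r_full = 2 × 0.515 / (1 + 0.515) ≈ 0.6799
Then adjust to 72 items: n = 72/60 = 1.2000
r_new = n·r_full / (1 + (n − 1)·r_full) = 0.8159 / 1.1360 ≈ 0.7182

0.72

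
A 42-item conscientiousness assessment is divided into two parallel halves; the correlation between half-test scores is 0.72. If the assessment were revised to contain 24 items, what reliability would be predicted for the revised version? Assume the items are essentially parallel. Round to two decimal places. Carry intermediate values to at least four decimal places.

0.75

Spearman-Brown correction (n = 2): r_full = 2·0.72/(1 + 0.72) = 0.8372
Length factor from 42 to 24 items: n = 24/42 = 0.5714
r_new = n·r_full / (1 + (n − 1)·r_full) = 0.4784 / 0.6412 ≈ 0.7461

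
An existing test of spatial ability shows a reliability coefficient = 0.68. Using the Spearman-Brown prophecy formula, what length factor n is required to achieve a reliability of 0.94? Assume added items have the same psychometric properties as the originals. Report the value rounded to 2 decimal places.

7.37

Invert Spearman-Brown to solve for n:
n = r_target (1 − r_old) / [ r_old (1 − r_target) ]
n = 0.94 × (1 − 0.68) / [ 0.68 × (1 − 0.94) ]
  = 0.3008 / 0.0408 = 7.3725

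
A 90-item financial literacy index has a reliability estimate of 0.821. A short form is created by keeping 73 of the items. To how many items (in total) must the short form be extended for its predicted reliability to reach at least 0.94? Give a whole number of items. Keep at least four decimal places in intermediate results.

Short-form reliability: n = 73/90 = 0.8111; r_73 = n·r/(1+(n−1)r) ≈ 0.7881
Then solve for n' with r_old = 0.7881, r_target = 0.94: n' = 0.94(1 − 0.7881)/[0.7881(1 − 0.94)] = 4.2124
Items = 4.2124 × 73 ≈ 307.51 → 308

308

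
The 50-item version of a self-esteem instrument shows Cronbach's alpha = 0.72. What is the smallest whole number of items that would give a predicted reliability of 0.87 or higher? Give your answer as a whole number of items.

131

Spearman-Brown solved for the length factor n:
n = r*(1 − r) / [ r (1 − r*) ]
n = 0.87 × (1 − 0.72) / [ 0.72 × (1 − 0.87) ]
  = 0.2436 / 0.0936 = 2.6026
Items needed = n × 50 = 2.6026 × 50 ≈ 130.13 → round up to 131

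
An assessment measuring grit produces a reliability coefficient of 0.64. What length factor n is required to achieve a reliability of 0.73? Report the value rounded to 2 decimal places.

Invert Spearman-Brown to solve for n:
n = r_target (1 − r_old) / [ r_old (1 − r_target) ]
n = 0.73 × (1 − 0.64) / [ 0.64 × (1 − 0.73) ]
  = 0.2628 / 0.1728 = 1.5208

1.52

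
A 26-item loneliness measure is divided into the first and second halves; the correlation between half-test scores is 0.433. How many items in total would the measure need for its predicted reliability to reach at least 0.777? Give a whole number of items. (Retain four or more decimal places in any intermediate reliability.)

r_full = 2(0.433)/(1 + 0.433) = 0.6043
n = r_tgt(1 − r_full) / [r_full(1 − r_tgt)] = 0.777 × 0.3957 / (0.6043 × 0.223) ≈ 2.2815
Items = 2.2815 × 26 ≈ 59.32 → 60

60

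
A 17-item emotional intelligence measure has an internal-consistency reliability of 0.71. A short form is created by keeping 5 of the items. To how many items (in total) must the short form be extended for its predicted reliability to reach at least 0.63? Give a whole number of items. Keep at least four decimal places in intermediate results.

12

Short-form reliability: n = 5/17 = 0.2941; r_5 = n·r/(1+(n−1)r) ≈ 0.4186
Length factor from the short form to reach 0.63: n' = 0.63(1 − 0.4186) / [0.4186(1 − 0.63)] ≈ 2.3649
Items = 2.3649 × 5 ≈ 11.82 → 12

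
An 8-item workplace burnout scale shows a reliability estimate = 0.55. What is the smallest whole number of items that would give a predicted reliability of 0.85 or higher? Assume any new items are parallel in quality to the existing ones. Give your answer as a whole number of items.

Spearman-Brown solved for the length factor n:
n = r_target (1 − r_old) / [ r_old (1 − r_target) ]
n = 0.85 × (1 − 0.55) / [ 0.55 × (1 − 0.85) ]
  = 0.3825 / 0.0825 = 4.6364
So the test needs 4.6364 × 8 ≈ 37.09 items; rounding up, 38.

38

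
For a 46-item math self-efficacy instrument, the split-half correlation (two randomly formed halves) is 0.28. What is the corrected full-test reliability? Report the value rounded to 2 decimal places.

Each half is half the length of the full test, so the full test is n = 2 times a half.
r_full = 2(0.28) / (1 + 0.28)
       = 0.5600 / 1.2800 = 0.4375

0.44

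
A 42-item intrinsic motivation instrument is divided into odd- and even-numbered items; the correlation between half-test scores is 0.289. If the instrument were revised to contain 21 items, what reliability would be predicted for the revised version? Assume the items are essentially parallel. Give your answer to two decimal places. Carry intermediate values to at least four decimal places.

First correct the split-half correlation to full-test reliability: r_full = 2 × 0.289 / (1 + 0.289) ≈ 0.4484
Length factor from 42 to 21 items: n = 21/42 = 0.5000
r_new = n·r_full / (1 + (n − 1)·r_full) = 0.2242 / 0.7758 ≈ 0.2890

0.29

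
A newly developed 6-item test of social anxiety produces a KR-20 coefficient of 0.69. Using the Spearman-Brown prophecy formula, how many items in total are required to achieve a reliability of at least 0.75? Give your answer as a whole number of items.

Invert Spearman-Brown to solve for n:
n = r_target (1 − r_old) / [ r_old (1 − r_target) ]
n = 0.75(1 − 0.69) / [0.69(1 − 0.75)]
  = 0.2325 / 0.1725 = 1.3478
1.3478 × 6 = 8.09 → 9 items

9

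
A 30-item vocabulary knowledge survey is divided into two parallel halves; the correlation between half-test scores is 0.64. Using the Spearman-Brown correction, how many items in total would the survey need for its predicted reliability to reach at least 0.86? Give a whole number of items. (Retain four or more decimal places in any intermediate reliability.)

52

Corrected full-test reliability: r_full = 2 × 0.64 / (1 + 0.64) ≈ 0.7805
n = r_tgt(1 − r_full) / [r_full(1 − r_tgt)] = 0.86 × 0.2195 / (0.7805 × 0.14) ≈ 1.7276
Items = 1.7276 × 30 ≈ 51.83 → 52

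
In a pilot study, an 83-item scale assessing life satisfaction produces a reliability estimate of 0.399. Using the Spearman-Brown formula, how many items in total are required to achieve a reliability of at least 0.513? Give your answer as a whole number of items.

132

Spearman-Brown solved for the length factor n:
n = r_target (1 − r_old) / [ r_old (1 − r_target) ]
n = 0.513 × (1 − 0.399) / [ 0.399 × (1 − 0.513) ]
n = 0.308313 / 0.194313 ≈ 1.5867
So the test needs 1.5867 × 83 ≈ 131.70 items; rounding up, 132.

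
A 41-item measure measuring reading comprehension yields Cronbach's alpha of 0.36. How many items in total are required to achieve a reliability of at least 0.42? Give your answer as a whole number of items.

53

n = 0.42 × (1 − 0.36) / [ 0.36 × (1 − 0.42) ]
  = 0.2688 / 0.2088 = 1.2874
So the test needs 1.2874 × 41 ≈ 52.78 items; rounding up, 53.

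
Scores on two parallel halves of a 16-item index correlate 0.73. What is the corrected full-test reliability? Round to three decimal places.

0.844

Each half is half the length of the full test, so the full test is n = 2 times a half.
r_full = 2r_hh / (1 + r_hh) = 2 × 0.73 / (1 + 0.73)
r_full = 1.4600 / 1.7300 ≈ 0.8439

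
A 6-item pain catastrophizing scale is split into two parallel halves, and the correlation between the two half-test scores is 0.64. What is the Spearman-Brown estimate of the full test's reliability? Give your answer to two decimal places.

0.78

Apply the Spearman-Brown correction with n = 2:
r_full = 2r_hh / (1 + r_hh) = 2 × 0.64 / (1 + 0.64)
       = 1.2800 / 1.6400 = 0.7805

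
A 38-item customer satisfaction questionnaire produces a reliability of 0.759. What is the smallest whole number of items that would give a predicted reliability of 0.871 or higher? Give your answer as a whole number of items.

Rearranging the Spearman-Brown formula for n,
n = r*(1 − r) / [ r (1 − r*) ]
n = [0.871 × 0.241] / [0.759 × 0.129]
  = 0.209911 / 0.097911 = 2.1439
2.1439 × 38 = 81.47 → 82 items

82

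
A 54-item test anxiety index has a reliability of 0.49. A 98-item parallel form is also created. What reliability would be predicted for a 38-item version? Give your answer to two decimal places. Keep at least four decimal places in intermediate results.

The 98-item form is not needed; work directly from the 54-item form with n = 38/54 = 0.7037.
r_{38} = n·r / (1 + (n − 1)·r) = 0.3448 / 0.8548 ≈ 0.4034

0.40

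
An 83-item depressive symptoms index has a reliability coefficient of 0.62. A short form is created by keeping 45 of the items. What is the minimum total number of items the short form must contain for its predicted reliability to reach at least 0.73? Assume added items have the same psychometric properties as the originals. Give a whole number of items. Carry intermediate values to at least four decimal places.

Short-form reliability: n = 45/83 = 0.5422; r_45 = n·r/(1+(n−1)r) ≈ 0.4694
Length factor from the short form to reach 0.73: n' = 0.73(1 − 0.4694) / [0.4694(1 − 0.73)] ≈ 3.0562
Total items = 3.0562 × 45 = 137.53, rounded up to 138.

138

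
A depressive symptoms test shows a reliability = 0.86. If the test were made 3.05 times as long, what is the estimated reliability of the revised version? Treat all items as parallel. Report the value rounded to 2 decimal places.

By Spearman-Brown, r_new = n r / (1 + (n − 1) r).
r_new = 3.05·0.86 / [1 + (3.05 − 1)·0.86]
r_new = 2.6230 / 2.7630 ≈ 0.9493

0.95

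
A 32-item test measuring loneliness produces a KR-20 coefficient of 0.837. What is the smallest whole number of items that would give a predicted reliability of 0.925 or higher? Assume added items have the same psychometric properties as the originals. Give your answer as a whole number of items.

77

n = 0.925 × (1 − 0.837) / [ 0.837 × (1 − 0.925) ]
n = 0.150775 / 0.062775 ≈ 2.4018
So the test needs 2.4018 × 32 ≈ 76.86 items; rounding up, 77.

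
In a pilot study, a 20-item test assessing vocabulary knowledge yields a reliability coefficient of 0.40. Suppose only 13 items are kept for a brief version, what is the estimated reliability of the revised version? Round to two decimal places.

0.30

Length ratio n = 13/20 = 0.65
By Spearman-Brown, r_new = n r / (1 + (n − 1) r).
r_new = (0.65 × 0.40) / (1 + (0.65 − 1) × 0.40)
     = 0.2600 / 0.8600 = 0.3023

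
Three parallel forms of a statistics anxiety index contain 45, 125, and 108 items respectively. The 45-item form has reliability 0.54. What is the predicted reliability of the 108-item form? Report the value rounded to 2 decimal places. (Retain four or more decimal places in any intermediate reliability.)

0.74

Only the ratio of lengths matters: n = 108/45 = 2.4000
r_{108} = n·r / (1 + (n − 1)·r) = 1.2960 / 1.7560 ≈ 0.7380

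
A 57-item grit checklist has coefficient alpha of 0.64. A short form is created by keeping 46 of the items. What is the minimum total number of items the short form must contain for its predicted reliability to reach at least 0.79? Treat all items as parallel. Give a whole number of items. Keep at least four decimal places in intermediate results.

121

First, r for the 46-item form: n = 46/57 = 0.8070, so r_46 = 0.8070·0.64/(1 + (0.8070 − 1)·0.64) = 0.5893
Length factor from the short form to reach 0.79: n' = 0.79(1 − 0.5893) / [0.5893(1 − 0.79)] ≈ 2.6218
Items = 2.6218 × 46 ≈ 120.60 → 121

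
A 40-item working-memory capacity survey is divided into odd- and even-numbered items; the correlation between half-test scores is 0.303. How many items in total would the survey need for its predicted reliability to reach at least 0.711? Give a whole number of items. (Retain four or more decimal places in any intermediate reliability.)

114

r_full = 2(0.303)/(1 + 0.303) = 0.4651
Solve Spearman-Brown for n: n = 0.711(1 − 0.4651) / [0.4651(1 − 0.711)] = 2.8294
Required items = 2.8294 × 40 = 113.18, so 114 items.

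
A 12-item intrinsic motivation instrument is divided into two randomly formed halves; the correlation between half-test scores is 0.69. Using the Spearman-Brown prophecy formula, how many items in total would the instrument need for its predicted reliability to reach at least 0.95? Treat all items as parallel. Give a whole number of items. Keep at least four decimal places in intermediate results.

r_full = 2(0.69)/(1 + 0.69) = 0.8166
n = r_tgt(1 − r_full) / [r_full(1 − r_tgt)] = 0.95 × 0.1834 / (0.8166 × 0.05) ≈ 4.2672
Required items = 4.2672 × 12 = 51.21, so 52 items.

52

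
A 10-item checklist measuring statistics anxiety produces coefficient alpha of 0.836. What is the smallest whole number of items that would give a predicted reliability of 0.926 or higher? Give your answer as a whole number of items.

n = 0.926 × (1 − 0.836) / [ 0.836 × (1 − 0.926) ]
n = 0.151864 / 0.061864 ≈ 2.4548
2.4548 × 10 = 24.55 → 25 items

25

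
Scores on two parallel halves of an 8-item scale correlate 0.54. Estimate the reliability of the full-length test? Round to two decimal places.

0.70

Apply the Spearman-Brown correction with n = 2:
r_full = 2(0.54) / (1 + 0.54)
       = 1.0800 / 1.5400 = 0.7013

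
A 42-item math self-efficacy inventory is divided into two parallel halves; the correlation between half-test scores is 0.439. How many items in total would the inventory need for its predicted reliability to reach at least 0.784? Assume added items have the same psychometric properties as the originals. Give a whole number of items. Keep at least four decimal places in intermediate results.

Corrected full-test reliability: r_full = 2 × 0.439 / (1 + 0.439) ≈ 0.6101
Solve Spearman-Brown for n: n = 0.784(1 − 0.6101) / [0.6101(1 − 0.784)] = 2.3196
Required items = 2.3196 × 42 = 97.42, so 98 items.

98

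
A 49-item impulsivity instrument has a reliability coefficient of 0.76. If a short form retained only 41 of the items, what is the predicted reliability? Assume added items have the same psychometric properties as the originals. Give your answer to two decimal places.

0.73

n = 41/49 = 0.8367
r_new = 0.8367·0.76 / [1 + (0.8367 − 1)·0.76]
     = 0.6359 / 0.8759 = 0.7260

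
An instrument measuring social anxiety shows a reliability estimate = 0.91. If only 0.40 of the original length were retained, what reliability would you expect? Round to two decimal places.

0.80

r_new = 0.4·0.91 / [1 + (0.4 − 1)·0.91]
     = 0.3640 / 0.4540 = 0.8018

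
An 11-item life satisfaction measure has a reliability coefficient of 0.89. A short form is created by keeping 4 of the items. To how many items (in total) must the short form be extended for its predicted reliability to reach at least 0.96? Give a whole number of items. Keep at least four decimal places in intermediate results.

Short-form reliability: n = 4/11 = 0.3636; r_4 = n·r/(1+(n−1)r) ≈ 0.7463
Length factor from the short form to reach 0.96: n' = 0.96(1 − 0.7463) / [0.7463(1 − 0.96)] ≈ 8.1586
Total items = 8.1586 × 4 = 32.63, rounded up to 33.

33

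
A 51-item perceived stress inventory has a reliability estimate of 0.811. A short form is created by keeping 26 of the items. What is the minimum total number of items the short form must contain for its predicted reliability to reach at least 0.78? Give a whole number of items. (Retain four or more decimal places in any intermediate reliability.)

Short-form reliability: n = 26/51 = 0.5098; r_26 = n·r/(1+(n−1)r) ≈ 0.6863
Length factor from the short form to reach 0.78: n' = 0.78(1 − 0.6863) / [0.6863(1 − 0.78)] ≈ 1.6206
Items = 1.6206 × 26 ≈ 42.14 → 43

43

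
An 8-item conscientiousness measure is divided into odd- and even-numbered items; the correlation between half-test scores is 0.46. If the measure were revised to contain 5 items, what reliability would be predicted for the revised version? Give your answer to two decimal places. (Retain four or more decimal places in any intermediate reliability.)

Full-test reliability from the split-half r: r_full = 2(0.46)/(1 + 0.46) = 0.6301
Length factor from 8 to 5 items: n = 5/8 = 0.6250
r_new = n·r_full / (1 + (n − 1)·r_full) = 0.3938 / 0.7637 ≈ 0.5156

0.52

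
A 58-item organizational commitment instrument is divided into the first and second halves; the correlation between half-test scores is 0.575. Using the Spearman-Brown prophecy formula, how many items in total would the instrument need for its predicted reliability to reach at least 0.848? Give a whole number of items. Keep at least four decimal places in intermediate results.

r_full = 2(0.575)/(1 + 0.575) = 0.7302
Solve Spearman-Brown for n: n = 0.848(1 − 0.7302) / [0.7302(1 − 0.848)] = 2.0614
Items = 2.0614 × 58 ≈ 119.56 → 120

120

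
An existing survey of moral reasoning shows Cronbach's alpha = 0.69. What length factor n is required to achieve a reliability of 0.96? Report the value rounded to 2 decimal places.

10.78

n = 0.96 × (1 − 0.69) / [ 0.69 × (1 − 0.96) ]
n = 0.2976 / 0.0276 ≈ 10.7826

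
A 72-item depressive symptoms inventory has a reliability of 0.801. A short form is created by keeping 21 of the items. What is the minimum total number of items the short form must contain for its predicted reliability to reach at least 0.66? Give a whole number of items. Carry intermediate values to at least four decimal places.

First, r for the 21-item form: n = 21/72 = 0.2917, so r_21 = 0.2917·0.801/(1 + (0.2917 − 1)·0.801) = 0.5400
Then solve for n' with r_old = 0.5400, r_target = 0.66: n' = 0.66(1 − 0.5400)/[0.5400(1 − 0.66)] = 1.6536
Items = 1.6536 × 21 ≈ 34.73 → 35

35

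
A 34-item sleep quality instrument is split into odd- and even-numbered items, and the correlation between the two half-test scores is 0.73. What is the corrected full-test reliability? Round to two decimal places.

0.84

Apply the Spearman-Brown correction with n = 2:
r_full = 2r_hh / (1 + r_hh) = 2 × 0.73 / (1 + 0.73)
       = 1.4600 / 1.7300 = 0.8439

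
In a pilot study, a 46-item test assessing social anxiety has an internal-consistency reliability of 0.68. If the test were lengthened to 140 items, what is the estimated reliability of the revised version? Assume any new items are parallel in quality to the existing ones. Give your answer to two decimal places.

n = 140/46 = 3.0435
By Spearman-Brown, r_new = n r / (1 + (n − 1) r).
r_new = (3.0435 × 0.68) / (1 + (3.0435 − 1) × 0.68)
r_new = 2.0696 / 2.3896 ≈ 0.8661

0.87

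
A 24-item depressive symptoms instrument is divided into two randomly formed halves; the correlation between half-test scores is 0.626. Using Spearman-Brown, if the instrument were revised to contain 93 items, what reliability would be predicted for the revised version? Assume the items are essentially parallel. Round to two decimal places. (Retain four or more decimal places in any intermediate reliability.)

Spearman-Brown correction (n = 2): r_full = 2·0.626/(1 + 0.626) = 0.7700
Then adjust to 93 items: n = 93/24 = 3.8750
r_new = n·r_full / (1 + (n − 1)·r_full) = 2.9838 / 3.2138 ≈ 0.9284

0.93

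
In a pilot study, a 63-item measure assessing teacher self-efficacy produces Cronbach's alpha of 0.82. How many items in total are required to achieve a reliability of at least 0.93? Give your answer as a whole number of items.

n = 0.93(1 − 0.82) / [0.82(1 − 0.93)]
n = 0.1674 / 0.0574 ≈ 2.9164
2.9164 × 63 = 183.73 → 184 items

184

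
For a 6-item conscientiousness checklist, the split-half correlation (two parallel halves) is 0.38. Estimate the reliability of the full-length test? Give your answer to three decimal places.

0.551

r_full = 2(0.38) / (1 + 0.38)
r_full = 0.7600 / 1.3800 ≈ 0.5507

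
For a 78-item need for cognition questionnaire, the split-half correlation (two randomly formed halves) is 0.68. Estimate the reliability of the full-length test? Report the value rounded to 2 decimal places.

0.81

r_full = 2r_hh / (1 + r_hh) = 2 × 0.68 / (1 + 0.68)
       = 1.3600 / 1.6800 = 0.8095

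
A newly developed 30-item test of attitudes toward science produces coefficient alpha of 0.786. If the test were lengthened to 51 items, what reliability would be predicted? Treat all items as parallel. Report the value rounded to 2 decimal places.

n = 51/30 = 1.7
By Spearman-Brown, r_new = n r / (1 + (n − 1) r).
r_new = (1.7 × 0.786) / (1 + (1.7 − 1) × 0.786)
     = 1.3362 / 1.5502 = 0.8620

0.86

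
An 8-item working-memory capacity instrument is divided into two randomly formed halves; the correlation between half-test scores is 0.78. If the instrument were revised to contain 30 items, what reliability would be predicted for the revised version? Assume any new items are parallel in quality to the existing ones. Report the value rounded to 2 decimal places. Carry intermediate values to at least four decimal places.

Spearman-Brown correction (n = 2): r_full = 2·0.78/(1 + 0.78) = 0.8764
Length factor from 8 to 30 items: n = 30/8 = 3.7500
r_new = n·r_full / (1 + (n − 1)·r_full) = 3.2865 / 3.4101 ≈ 0.9638

0.96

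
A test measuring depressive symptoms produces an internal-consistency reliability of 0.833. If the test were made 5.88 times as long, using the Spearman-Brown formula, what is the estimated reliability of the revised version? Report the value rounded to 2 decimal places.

0.97

r_new = 5.88·0.833 / [1 + (5.88 − 1)·0.833]
r_new = 4.8980 / 5.0650 ≈ 0.9670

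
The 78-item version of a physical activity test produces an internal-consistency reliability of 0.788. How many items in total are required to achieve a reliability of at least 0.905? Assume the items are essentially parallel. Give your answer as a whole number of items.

Spearman-Brown solved for the length factor n:
n = r_target (1 − r_old) / [ r_old (1 − r_target) ]
n = 0.905(1 − 0.788) / [0.788(1 − 0.905)]
  = 0.191860 / 0.074860 = 2.5629
Items needed = n × 78 = 2.5629 × 78 ≈ 199.91 → round up to 200

200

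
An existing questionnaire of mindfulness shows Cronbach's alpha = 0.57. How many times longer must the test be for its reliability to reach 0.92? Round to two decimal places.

n = 0.92(1 − 0.57) / [0.57(1 − 0.92)]
  = 0.3956 / 0.0456 = 8.6754

8.68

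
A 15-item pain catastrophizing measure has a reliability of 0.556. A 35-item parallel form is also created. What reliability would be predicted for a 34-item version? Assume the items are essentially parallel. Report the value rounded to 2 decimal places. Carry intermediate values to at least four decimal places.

0.74

The 35-item form is not needed; work directly from the 15-item form with n = 34/15 = 2.2667.
r_{34} = n·r / (1 + (n − 1)·r) = 1.2603 / 1.7043 ≈ 0.7395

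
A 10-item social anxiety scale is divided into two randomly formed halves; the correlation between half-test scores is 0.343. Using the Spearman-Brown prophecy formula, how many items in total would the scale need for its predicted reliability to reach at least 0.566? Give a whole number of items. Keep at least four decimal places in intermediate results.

r_full = 2(0.343)/(1 + 0.343) = 0.5108
n = r_tgt(1 − r_full) / [r_full(1 − r_tgt)] = 0.566 × 0.4892 / (0.5108 × 0.434) ≈ 1.2490
Required items = 1.2490 × 10 = 12.49, so 13 items.

13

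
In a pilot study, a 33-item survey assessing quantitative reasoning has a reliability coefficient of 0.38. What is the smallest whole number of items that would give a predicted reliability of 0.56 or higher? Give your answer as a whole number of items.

Spearman-Brown solved for the length factor n:
n = r*(1 − r) / [ r (1 − r*) ]
n = 0.56(1 − 0.38) / [0.38(1 − 0.56)]
  = 0.3472 / 0.1672 = 2.0766
Items needed = n × 33 = 2.0766 × 33 ≈ 68.53 → round up to 69

69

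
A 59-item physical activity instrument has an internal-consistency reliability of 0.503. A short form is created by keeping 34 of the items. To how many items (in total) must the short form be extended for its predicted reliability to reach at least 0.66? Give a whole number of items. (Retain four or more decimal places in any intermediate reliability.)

114

First, r for the 34-item form: n = 34/59 = 0.5763, so r_34 = 0.5763·0.503/(1 + (0.5763 − 1)·0.503) = 0.3684
Length factor from the short form to reach 0.66: n' = 0.66(1 − 0.3684) / [0.3684(1 − 0.66)] ≈ 3.3280
Total items = 3.3280 × 34 = 113.15, rounded up to 114.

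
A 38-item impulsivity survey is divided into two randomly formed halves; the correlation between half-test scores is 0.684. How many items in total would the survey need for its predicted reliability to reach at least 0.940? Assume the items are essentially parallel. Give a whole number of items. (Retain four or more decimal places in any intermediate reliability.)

r_full = 2(0.684)/(1 + 0.684) = 0.8124
Solve Spearman-Brown for n: n = 0.940(1 − 0.8124) / [0.8124(1 − 0.940)] = 3.6178
Items = 3.6178 × 38 ≈ 137.48 → 138

138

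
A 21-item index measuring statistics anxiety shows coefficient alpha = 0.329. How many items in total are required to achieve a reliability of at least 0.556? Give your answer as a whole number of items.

54

n = 0.556(1 − 0.329) / [0.329(1 − 0.556)]
  = 0.373076 / 0.146076 = 2.5540
2.5540 × 21 = 53.63 → 54 items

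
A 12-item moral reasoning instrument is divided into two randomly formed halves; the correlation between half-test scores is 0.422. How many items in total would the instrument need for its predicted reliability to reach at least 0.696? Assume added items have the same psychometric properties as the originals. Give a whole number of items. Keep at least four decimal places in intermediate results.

19

Corrected full-test reliability: r_full = 2 × 0.422 / (1 + 0.422) ≈ 0.5935
Solve Spearman-Brown for n: n = 0.696(1 − 0.5935) / [0.5935(1 − 0.696)] = 1.5681
Items = 1.5681 × 12 ≈ 18.82 → 19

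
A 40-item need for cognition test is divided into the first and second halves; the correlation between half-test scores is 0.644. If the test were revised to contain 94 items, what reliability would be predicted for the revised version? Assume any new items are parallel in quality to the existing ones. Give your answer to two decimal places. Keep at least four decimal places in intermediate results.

0.89

Full-test reliability from the split-half r: r_full = 2(0.644)/(1 + 0.644) = 0.7835
Then adjust to 94 items: n = 94/40 = 2.3500
r_new = n·r_full / (1 + (n − 1)·r_full) = 1.8412 / 2.0577 ≈ 0.8948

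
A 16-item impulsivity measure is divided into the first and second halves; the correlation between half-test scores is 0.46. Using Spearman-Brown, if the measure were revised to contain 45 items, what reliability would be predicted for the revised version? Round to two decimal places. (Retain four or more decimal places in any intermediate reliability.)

0.83

First correct the split-half correlation to full-test reliability: r_full = 2 × 0.46 / (1 + 0.46) ≈ 0.6301
Length factor from 16 to 45 items: n = 45/16 = 2.8125
r_new = n·r_full / (1 + (n − 1)·r_full) = 1.7722 / 2.1421 ≈ 0.8273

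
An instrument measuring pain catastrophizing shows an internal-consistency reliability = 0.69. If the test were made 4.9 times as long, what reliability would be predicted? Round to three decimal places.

0.916

r_new = (4.9 × 0.69) / (1 + (4.9 − 1) × 0.69)
r_new = 3.3810 / 3.6910 ≈ 0.9160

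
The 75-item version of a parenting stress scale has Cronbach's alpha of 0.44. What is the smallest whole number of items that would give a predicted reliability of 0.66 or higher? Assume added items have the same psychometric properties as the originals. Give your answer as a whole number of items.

186

Invert Spearman-Brown to solve for n:
n = r_target (1 − r_old) / [ r_old (1 − r_target) ]
n = 0.66 × (1 − 0.44) / [ 0.44 × (1 − 0.66) ]
  = 0.3696 / 0.1496 = 2.4706
Items needed = n × 75 = 2.4706 × 75 ≈ 185.30 → round up to 186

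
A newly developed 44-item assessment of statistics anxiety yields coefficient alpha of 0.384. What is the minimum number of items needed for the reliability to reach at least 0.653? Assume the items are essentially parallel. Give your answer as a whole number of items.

Spearman-Brown solved for the length factor n:
n = r*(1 − r) / [ r (1 − r*) ]
n = [0.653 × 0.616] / [0.384 × 0.347]
n = 0.402248 / 0.133248 ≈ 3.0188
Items needed = n × 44 = 3.0188 × 44 ≈ 132.83 → round up to 133

133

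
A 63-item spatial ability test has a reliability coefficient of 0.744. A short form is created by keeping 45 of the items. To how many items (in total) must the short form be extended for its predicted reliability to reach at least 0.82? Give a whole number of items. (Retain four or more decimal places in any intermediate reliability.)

99

First, r for the 45-item form: n = 45/63 = 0.7143, so r_45 = 0.7143·0.744/(1 + (0.7143 − 1)·0.744) = 0.6749
Length factor from the short form to reach 0.82: n' = 0.82(1 − 0.6749) / [0.6749(1 − 0.82)] ≈ 2.1944
Total items = 2.1944 × 45 = 98.75, rounded up to 99.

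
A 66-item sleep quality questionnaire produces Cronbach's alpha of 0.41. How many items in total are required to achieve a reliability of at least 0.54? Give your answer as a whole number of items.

Spearman-Brown solved for the length factor n:
n = r_target (1 − r_old) / [ r_old (1 − r_target) ]
n = [0.54 × 0.59] / [0.41 × 0.46]
  = 0.3186 / 0.1886 = 1.6893
1.6893 × 66 = 111.49 → 112 items

112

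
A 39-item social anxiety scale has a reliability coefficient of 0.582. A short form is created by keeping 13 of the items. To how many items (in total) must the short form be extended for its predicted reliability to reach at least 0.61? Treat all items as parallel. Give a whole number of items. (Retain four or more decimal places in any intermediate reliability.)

44

First, r for the 13-item form: n = 13/39 = 0.3333, so r_13 = 0.3333·0.582/(1 + (0.3333 − 1)·0.582) = 0.3170
Length factor from the short form to reach 0.61: n' = 0.61(1 − 0.3170) / [0.3170(1 − 0.61)] ≈ 3.3700
Total items = 3.3700 × 13 = 43.81, rounded up to 44.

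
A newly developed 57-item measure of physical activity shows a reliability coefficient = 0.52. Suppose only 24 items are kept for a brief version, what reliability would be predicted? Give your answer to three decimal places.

0.313

Length ratio n = 24/57 = 0.4211
By Spearman-Brown, r_new = n r / (1 + (n − 1) r).
r_new = (0.4211 × 0.52) / (1 + (0.4211 − 1) × 0.52)
r_new = 0.2190 / 0.6990 ≈ 0.3133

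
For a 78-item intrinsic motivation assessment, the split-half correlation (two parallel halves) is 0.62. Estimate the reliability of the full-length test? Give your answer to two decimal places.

Each half is half the length of the full test, so the full test is n = 2 times a half.
r_full = 2(0.62) / (1 + 0.62)
r_full = 1.2400 / 1.6200 ≈ 0.7654

0.77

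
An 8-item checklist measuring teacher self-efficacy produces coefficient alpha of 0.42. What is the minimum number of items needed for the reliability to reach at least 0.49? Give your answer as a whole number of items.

11

Rearranging the Spearman-Brown formula for n,
n = r_target (1 − r_old) / [ r_old (1 − r_target) ]
n = 0.49(1 − 0.42) / [0.42(1 − 0.49)]
n = 0.2842 / 0.2142 ≈ 1.3268
Items needed = n × 8 = 1.3268 × 8 ≈ 10.61 → round up to 11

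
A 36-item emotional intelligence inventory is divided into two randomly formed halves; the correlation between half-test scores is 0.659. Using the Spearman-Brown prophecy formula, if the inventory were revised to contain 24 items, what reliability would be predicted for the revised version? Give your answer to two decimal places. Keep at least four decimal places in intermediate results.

Full-test reliability from the split-half r: r_full = 2(0.659)/(1 + 0.659) = 0.7945
Length factor from 36 to 24 items: n = 24/36 = 0.6667
r_new = n·r_full / (1 + (n − 1)·r_full) = 0.5297 / 0.7352 ≈ 0.7205

0.72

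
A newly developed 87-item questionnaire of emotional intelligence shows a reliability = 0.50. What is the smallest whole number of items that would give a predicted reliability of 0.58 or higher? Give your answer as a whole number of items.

Spearman-Brown solved for the length factor n:
n = r*(1 − r) / [ r (1 − r*) ]
n = [0.58 × 0.50] / [0.50 × 0.42]
  = 0.2900 / 0.2100 = 1.3810
So the test needs 1.3810 × 87 ≈ 120.15 items; rounding up, 121.

121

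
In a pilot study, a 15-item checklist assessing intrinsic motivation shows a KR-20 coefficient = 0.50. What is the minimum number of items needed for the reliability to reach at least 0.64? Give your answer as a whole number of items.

27

n = [0.64 × 0.50] / [0.50 × 0.36]
n = 0.3200 / 0.1800 ≈ 1.7778
1.7778 × 15 = 26.67 → 27 items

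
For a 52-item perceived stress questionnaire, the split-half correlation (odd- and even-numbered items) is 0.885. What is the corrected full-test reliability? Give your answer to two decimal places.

r_full = 2(0.885) / (1 + 0.885)
       = 1.7700 / 1.8850 = 0.9390

0.94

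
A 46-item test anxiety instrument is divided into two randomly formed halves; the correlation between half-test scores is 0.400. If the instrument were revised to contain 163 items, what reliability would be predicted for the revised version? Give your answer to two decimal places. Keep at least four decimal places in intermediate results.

0.83

Spearman-Brown correction (n = 2): r_full = 2·0.400/(1 + 0.400) = 0.5714
Length factor from 46 to 163 items: n = 163/46 = 3.5435
r_new = n·r_full / (1 + (n − 1)·r_full) = 2.0248 / 2.4534 ≈ 0.8253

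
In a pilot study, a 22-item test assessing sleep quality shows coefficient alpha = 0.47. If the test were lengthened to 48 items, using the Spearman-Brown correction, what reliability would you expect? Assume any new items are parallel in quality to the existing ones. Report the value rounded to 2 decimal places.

The new length is 48/22 = 2.1818 times the old.
r_new = 2.1818·0.47 / [1 + (2.1818 − 1)·0.47]
     = 1.0254 / 1.5554 = 0.6593

0.66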